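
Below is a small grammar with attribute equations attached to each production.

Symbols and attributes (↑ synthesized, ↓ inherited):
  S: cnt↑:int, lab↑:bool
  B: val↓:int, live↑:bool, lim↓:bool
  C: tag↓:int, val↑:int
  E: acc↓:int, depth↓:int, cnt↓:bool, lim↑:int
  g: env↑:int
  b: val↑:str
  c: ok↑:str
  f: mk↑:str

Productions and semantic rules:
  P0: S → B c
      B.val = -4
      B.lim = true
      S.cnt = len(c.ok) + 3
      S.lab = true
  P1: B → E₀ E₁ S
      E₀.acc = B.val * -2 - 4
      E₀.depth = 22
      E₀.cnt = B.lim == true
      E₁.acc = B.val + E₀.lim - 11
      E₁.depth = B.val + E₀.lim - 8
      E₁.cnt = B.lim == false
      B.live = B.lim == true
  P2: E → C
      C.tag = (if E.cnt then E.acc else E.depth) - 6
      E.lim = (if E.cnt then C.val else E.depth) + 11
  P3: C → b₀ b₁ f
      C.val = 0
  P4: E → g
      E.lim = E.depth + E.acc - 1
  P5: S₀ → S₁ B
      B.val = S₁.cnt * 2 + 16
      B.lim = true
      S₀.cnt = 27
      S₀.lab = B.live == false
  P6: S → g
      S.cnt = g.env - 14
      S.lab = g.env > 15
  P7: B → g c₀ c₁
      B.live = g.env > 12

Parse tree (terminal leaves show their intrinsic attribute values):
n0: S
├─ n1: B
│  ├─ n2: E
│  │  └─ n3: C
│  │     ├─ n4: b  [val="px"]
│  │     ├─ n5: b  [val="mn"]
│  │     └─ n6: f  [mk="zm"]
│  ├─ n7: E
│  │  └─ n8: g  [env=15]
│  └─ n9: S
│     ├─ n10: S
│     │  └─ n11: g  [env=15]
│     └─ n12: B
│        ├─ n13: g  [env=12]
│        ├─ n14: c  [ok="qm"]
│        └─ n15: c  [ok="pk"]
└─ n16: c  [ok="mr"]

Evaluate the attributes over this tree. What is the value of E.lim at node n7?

-6

1. n1.val = -4  [-4]
2. n1.lim = true  [true]
3. n2.acc = 4  [B.val * -2 - 4]
4. n2.depth = 22  [22]
5. n2.cnt = true  [B.lim == true]
6. n3.tag = -2  [(if E.cnt then E.acc else E.depth) - 6]
7. n4.val = "px"  [terminal]
8. n5.val = "mn"  [terminal]
9. n6.mk = "zm"  [terminal]
10. n3.val = 0  [0]
11. n2.lim = 11  [(if E.cnt then C.val else E.depth) + 11]
12. n7.acc = -4  [B.val + E₀.lim - 11]
13. n7.depth = -1  [B.val + E₀.lim - 8]
14. n7.cnt = false  [B.lim == false]
15. n8.env = 15  [terminal]
16. n7.lim = -6  [E.depth + E.acc - 1]
17. n11.env = 15  [terminal]
18. n10.cnt = 1  [g.env - 14]
19. n10.lab = false  [g.env > 15]
20. n12.val = 18  [S₁.cnt * 2 + 16]
21. n12.lim = true  [true]
22. n13.env = 12  [terminal]
23. n14.ok = "qm"  [terminal]
24. n15.ok = "pk"  [terminal]
25. n12.live = false  [g.env > 12]
26. n9.cnt = 27  [27]
27. n9.lab = true  [B.live == false]
28. n1.live = true  [B.lim == true]
29. n16.ok = "mr"  [terminal]
30. n0.cnt = 5  [len(c.ok) + 3]
31. n0.lab = true  [true]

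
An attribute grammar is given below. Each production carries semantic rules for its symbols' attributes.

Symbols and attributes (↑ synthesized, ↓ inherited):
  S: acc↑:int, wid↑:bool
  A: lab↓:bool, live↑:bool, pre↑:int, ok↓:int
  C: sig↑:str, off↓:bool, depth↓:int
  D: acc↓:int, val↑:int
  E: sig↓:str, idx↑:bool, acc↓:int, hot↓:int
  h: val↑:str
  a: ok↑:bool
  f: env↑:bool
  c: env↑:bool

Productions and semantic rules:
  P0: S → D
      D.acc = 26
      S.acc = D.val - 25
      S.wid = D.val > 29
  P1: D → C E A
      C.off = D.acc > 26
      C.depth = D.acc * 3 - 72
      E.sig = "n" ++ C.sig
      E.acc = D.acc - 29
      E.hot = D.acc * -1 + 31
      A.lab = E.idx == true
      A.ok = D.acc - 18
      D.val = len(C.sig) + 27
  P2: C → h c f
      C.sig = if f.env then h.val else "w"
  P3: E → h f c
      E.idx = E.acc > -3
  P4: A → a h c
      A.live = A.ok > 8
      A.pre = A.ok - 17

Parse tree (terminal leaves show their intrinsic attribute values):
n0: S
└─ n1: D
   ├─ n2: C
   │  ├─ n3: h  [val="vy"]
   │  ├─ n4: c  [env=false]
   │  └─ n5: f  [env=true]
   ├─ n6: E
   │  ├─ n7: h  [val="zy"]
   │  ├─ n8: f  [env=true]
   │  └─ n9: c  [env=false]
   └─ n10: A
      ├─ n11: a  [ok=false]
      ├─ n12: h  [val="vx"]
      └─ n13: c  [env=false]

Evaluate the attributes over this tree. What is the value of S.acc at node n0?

1. n1.acc = 26  [26]
2. n2.off = false  [D.acc > 26]
3. n2.depth = 6  [D.acc * 3 - 72]
4. n3.val = "vy"  [terminal]
5. n4.env = false  [terminal]
6. n5.env = true  [terminal]
7. n2.sig = "vy"  [if f.env then h.val else "w"]
8. n6.sig = "nvy"  ["n" ++ C.sig]
9. n6.acc = -3  [D.acc - 29]
10. n6.hot = 5  [D.acc * -1 + 31]
11. n7.val = "zy"  [terminal]
12. n8.env = true  [terminal]
13. n9.env = false  [terminal]
14. n6.idx = false  [E.acc > -3]
15. n10.lab = false  [E.idx == true]
16. n10.ok = 8  [D.acc - 18]
17. n11.ok = false  [terminal]
18. n12.val = "vx"  [terminal]
19. n13.env = false  [terminal]
20. n10.live = false  [A.ok > 8]
21. n10.pre = -9  [A.ok - 17]
22. n1.val = 29  [len(C.sig) + 27]
23. n0.acc = 4  [D.val - 25]
24. n0.wid = false  [D.val > 29]

4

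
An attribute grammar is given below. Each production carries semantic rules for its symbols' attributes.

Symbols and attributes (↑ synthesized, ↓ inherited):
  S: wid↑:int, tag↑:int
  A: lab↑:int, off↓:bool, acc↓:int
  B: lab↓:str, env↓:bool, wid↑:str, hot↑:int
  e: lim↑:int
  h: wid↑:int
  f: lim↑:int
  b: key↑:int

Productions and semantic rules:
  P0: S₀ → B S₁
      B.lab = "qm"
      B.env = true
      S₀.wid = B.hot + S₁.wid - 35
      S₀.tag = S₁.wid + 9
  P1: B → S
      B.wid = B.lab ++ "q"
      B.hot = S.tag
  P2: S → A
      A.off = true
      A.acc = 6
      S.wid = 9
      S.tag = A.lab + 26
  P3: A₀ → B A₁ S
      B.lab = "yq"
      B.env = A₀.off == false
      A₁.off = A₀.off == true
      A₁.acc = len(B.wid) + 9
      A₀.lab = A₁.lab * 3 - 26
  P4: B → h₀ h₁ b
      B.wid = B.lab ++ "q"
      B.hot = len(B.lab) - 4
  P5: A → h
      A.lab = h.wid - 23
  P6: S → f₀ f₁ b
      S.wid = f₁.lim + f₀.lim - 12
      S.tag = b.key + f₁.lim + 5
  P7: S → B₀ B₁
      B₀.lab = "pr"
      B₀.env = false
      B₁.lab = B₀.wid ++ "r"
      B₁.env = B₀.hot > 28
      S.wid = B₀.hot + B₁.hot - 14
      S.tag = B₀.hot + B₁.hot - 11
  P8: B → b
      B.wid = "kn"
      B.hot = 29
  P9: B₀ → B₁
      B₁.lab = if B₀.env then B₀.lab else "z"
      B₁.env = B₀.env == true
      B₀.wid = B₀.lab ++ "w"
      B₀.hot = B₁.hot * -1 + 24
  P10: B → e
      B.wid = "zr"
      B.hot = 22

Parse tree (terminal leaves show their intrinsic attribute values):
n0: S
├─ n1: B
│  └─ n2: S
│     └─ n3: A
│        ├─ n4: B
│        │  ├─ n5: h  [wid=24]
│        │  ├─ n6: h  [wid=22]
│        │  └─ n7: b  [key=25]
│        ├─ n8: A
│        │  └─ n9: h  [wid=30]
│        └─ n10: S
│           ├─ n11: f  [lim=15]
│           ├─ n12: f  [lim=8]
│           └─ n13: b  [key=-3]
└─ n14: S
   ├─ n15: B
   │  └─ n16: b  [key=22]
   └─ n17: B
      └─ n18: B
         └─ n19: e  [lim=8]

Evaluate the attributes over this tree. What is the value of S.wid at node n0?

1. n1.lab = "qm"  ["qm"]
2. n1.env = true  [true]
3. n3.off = true  [true]
4. n3.acc = 6  [6]
5. n4.lab = "yq"  ["yq"]
6. n4.env = false  [A₀.off == false]
7. n5.wid = 24  [terminal]
8. n6.wid = 22  [terminal]
9. n7.key = 25  [terminal]
10. n4.wid = "yqq"  [B.lab ++ "q"]
11. n4.hot = -2  [len(B.lab) - 4]
12. n8.off = true  [A₀.off == true]
13. n8.acc = 12  [len(B.wid) + 9]
14. n9.wid = 30  [terminal]
15. n8.lab = 7  [h.wid - 23]
16. n11.lim = 15  [terminal]
17. n12.lim = 8  [terminal]
18. n13.key = -3  [terminal]
19. n10.wid = 11  [f₁.lim + f₀.lim - 12]
20. n10.tag = 10  [b.key + f₁.lim + 5]
21. n3.lab = -5  [A₁.lab * 3 - 26]
22. n2.wid = 9  [9]
23. n2.tag = 21  [A.lab + 26]
24. n1.wid = "qmq"  [B.lab ++ "q"]
25. n1.hot = 21  [S.tag]
26. n15.lab = "pr"  ["pr"]
27. n15.env = false  [false]
28. n16.key = 22  [terminal]
29. n15.wid = "kn"  ["kn"]
30. n15.hot = 29  [29]
31. n17.lab = "knr"  [B₀.wid ++ "r"]
32. n17.env = true  [B₀.hot > 28]
33. n18.lab = "knr"  [if B₀.env then B₀.lab else "z"]
34. n18.env = true  [B₀.env == true]
35. n19.lim = 8  [terminal]
36. n18.wid = "zr"  ["zr"]
37. n18.hot = 22  [22]
38. n17.wid = "knrw"  [B₀.lab ++ "w"]
39. n17.hot = 2  [B₁.hot * -1 + 24]
40. n14.wid = 17  [B₀.hot + B₁.hot - 14]
41. n14.tag = 20  [B₀.hot + B₁.hot - 11]
42. n0.wid = 3  [B.hot + S₁.wid - 35]
43. n0.tag = 26  [S₁.wid + 9]

3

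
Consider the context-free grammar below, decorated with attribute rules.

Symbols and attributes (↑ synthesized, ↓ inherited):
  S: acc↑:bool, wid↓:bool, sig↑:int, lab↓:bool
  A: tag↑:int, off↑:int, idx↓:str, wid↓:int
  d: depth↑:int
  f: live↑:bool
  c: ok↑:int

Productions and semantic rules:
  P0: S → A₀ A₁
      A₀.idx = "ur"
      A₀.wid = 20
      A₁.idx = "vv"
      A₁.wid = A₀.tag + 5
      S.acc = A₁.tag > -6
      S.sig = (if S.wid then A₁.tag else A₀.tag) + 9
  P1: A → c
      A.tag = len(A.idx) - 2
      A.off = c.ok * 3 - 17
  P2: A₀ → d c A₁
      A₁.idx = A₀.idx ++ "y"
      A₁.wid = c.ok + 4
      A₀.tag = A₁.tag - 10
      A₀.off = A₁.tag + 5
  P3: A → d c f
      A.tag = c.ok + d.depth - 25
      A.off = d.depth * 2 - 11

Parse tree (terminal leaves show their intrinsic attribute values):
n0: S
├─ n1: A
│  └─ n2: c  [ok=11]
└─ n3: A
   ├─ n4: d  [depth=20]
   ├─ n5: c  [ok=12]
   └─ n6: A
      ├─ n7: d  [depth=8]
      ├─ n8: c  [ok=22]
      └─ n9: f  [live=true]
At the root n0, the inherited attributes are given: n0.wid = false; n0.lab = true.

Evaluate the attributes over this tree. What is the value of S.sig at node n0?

1. n0.wid = false  [given at root]
2. n0.lab = true  [given at root]
3. n1.idx = "ur"  ["ur"]
4. n1.wid = 20  [20]
5. n2.ok = 11  [terminal]
6. n1.tag = 0  [len(A.idx) - 2]
7. n1.off = 16  [c.ok * 3 - 17]
8. n3.idx = "vv"  ["vv"]
9. n3.wid = 5  [A₀.tag + 5]
10. n4.depth = 20  [terminal]
11. n5.ok = 12  [terminal]
12. n6.idx = "vvy"  [A₀.idx ++ "y"]
13. n6.wid = 16  [c.ok + 4]
14. n7.depth = 8  [terminal]
15. n8.ok = 22  [terminal]
16. n9.live = true  [terminal]
17. n6.tag = 5  [c.ok + d.depth - 25]
18. n6.off = 5  [d.depth * 2 - 11]
19. n3.tag = -5  [A₁.tag - 10]
20. n3.off = 10  [A₁.tag + 5]
21. n0.acc = true  [A₁.tag > -6]
22. n0.sig = 9  [(if S.wid then A₁.tag else A₀.tag) + 9]

9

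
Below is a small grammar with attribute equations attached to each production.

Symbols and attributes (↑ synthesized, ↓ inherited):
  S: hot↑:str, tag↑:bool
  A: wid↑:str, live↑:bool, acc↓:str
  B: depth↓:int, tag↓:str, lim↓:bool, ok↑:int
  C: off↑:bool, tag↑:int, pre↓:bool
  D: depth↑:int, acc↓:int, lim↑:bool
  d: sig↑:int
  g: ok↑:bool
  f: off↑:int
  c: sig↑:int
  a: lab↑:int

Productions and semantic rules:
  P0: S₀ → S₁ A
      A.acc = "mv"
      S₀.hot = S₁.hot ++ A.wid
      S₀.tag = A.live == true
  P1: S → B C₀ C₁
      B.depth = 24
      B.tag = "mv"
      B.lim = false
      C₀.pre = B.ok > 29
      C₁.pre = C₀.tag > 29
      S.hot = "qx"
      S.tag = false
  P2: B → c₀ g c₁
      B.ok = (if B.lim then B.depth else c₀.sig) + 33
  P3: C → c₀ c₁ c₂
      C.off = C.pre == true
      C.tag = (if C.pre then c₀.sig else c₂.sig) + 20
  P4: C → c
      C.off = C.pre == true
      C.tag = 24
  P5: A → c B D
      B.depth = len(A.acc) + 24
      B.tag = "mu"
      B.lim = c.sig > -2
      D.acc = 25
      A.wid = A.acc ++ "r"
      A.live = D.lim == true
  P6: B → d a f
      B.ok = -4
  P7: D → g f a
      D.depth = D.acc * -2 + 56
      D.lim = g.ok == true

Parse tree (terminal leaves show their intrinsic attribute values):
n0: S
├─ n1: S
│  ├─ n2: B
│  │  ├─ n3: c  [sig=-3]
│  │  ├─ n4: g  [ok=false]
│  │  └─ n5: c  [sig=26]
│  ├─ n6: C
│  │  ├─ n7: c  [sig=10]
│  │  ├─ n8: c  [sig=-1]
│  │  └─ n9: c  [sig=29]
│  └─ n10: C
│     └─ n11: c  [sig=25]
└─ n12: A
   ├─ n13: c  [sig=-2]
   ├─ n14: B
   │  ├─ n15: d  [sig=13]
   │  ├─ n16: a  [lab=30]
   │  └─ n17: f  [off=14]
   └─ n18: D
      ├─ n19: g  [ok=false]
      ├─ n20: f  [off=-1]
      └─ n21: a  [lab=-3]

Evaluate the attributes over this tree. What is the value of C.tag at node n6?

1. n2.depth = 24  [24]
2. n2.tag = "mv"  ["mv"]
3. n2.lim = false  [false]
4. n3.sig = -3  [terminal]
5. n4.ok = false  [terminal]
6. n5.sig = 26  [terminal]
7. n2.ok = 30  [(if B.lim then B.depth else c₀.sig) + 33]
8. n6.pre = true  [B.ok > 29]
9. n7.sig = 10  [terminal]
10. n8.sig = -1  [terminal]
11. n9.sig = 29  [terminal]
12. n6.off = true  [C.pre == true]
13. n6.tag = 30  [(if C.pre then c₀.sig else c₂.sig) + 20]
14. n10.pre = true  [C₀.tag > 29]
15. n11.sig = 25  [terminal]
16. n10.off = true  [C.pre == true]
17. n10.tag = 24  [24]
18. n1.hot = "qx"  ["qx"]
19. n1.tag = false  [false]
20. n12.acc = "mv"  ["mv"]
21. n13.sig = -2  [terminal]
22. n14.depth = 26  [len(A.acc) + 24]
23. n14.tag = "mu"  ["mu"]
24. n14.lim = false  [c.sig > -2]
25. n15.sig = 13  [terminal]
26. n16.lab = 30  [terminal]
27. n17.off = 14  [terminal]
28. n14.ok = -4  [-4]
29. n18.acc = 25  [25]
30. n19.ok = false  [terminal]
31. n20.off = -1  [terminal]
32. n21.lab = -3  [terminal]
33. n18.depth = 6  [D.acc * -2 + 56]
34. n18.lim = false  [g.ok == true]
35. n12.wid = "mvr"  [A.acc ++ "r"]
36. n12.live = false  [D.lim == true]
37. n0.hot = "qxmvr"  [S₁.hot ++ A.wid]
38. n0.tag = false  [A.live == true]

30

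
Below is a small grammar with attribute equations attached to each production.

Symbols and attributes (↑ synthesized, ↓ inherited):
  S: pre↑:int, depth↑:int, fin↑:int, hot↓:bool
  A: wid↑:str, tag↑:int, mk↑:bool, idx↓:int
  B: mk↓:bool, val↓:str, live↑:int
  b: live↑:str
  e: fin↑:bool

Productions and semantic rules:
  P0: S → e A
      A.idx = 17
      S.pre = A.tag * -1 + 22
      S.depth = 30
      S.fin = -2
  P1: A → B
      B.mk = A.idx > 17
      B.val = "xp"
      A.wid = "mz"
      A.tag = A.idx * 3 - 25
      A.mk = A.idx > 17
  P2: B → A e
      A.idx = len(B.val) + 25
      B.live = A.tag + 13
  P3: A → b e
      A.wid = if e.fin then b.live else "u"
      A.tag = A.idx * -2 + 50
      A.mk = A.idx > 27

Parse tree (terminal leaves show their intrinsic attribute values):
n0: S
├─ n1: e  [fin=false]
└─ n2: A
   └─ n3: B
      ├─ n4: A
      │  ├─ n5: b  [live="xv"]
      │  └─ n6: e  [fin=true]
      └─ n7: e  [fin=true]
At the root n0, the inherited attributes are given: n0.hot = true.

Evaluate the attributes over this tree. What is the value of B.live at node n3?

9

1. n0.hot = true  [given at root]
2. n1.fin = false  [terminal]
3. n2.idx = 17  [17]
4. n3.mk = false  [A.idx > 17]
5. n3.val = "xp"  ["xp"]
6. n4.idx = 27  [len(B.val) + 25]
7. n5.live = "xv"  [terminal]
8. n6.fin = true  [terminal]
9. n4.wid = "xv"  [if e.fin then b.live else "u"]
10. n4.tag = -4  [A.idx * -2 + 50]
11. n4.mk = false  [A.idx > 27]
12. n7.fin = true  [terminal]
13. n3.live = 9  [A.tag + 13]
14. n2.wid = "mz"  ["mz"]
15. n2.tag = 26  [A.idx * 3 - 25]
16. n2.mk = false  [A.idx > 17]
17. n0.pre = -4  [A.tag * -1 + 22]
18. n0.depth = 30  [30]
19. n0.fin = -2  [-2]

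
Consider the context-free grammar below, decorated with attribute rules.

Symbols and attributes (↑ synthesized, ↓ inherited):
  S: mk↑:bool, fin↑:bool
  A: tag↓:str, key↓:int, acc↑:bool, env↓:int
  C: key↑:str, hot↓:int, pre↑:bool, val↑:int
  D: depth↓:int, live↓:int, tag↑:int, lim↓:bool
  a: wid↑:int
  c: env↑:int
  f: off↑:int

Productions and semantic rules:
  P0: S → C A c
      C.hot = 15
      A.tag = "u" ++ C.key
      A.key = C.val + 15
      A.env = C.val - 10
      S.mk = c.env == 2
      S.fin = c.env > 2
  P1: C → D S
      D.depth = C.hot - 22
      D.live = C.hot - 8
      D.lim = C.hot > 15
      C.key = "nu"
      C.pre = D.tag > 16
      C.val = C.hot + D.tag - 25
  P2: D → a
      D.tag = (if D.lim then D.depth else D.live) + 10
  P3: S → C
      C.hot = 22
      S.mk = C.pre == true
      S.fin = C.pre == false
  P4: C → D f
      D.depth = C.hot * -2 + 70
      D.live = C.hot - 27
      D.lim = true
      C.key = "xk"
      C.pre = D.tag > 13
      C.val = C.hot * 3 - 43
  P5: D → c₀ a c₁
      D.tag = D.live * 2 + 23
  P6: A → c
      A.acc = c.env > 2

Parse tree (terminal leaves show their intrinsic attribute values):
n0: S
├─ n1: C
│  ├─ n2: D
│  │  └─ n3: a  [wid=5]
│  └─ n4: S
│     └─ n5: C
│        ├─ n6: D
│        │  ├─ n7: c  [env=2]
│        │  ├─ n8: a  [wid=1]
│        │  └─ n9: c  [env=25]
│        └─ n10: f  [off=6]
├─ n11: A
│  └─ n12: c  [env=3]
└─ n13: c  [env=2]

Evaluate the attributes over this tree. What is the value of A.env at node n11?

1. n1.hot = 15  [15]
2. n2.depth = -7  [C.hot - 22]
3. n2.live = 7  [C.hot - 8]
4. n2.lim = false  [C.hot > 15]
5. n3.wid = 5  [terminal]
6. n2.tag = 17  [(if D.lim then D.depth else D.live) + 10]
7. n5.hot = 22  [22]
8. n6.depth = 26  [C.hot * -2 + 70]
9. n6.live = -5  [C.hot - 27]
10. n6.lim = true  [true]
11. n7.env = 2  [terminal]
12. n8.wid = 1  [terminal]
13. n9.env = 25  [terminal]
14. n6.tag = 13  [D.live * 2 + 23]
15. n10.off = 6  [terminal]
16. n5.key = "xk"  ["xk"]
17. n5.pre = false  [D.tag > 13]
18. n5.val = 23  [C.hot * 3 - 43]
19. n4.mk = false  [C.pre == true]
20. n4.fin = true  [C.pre == false]
21. n1.key = "nu"  ["nu"]
22. n1.pre = true  [D.tag > 16]
23. n1.val = 7  [C.hot + D.tag - 25]
24. n11.tag = "unu"  ["u" ++ C.key]
25. n11.key = 22  [C.val + 15]
26. n11.env = -3  [C.val - 10]
27. n12.env = 3  [terminal]
28. n11.acc = true  [c.env > 2]
29. n13.env = 2  [terminal]
30. n0.mk = true  [c.env == 2]
31. n0.fin = false  [c.env > 2]

-3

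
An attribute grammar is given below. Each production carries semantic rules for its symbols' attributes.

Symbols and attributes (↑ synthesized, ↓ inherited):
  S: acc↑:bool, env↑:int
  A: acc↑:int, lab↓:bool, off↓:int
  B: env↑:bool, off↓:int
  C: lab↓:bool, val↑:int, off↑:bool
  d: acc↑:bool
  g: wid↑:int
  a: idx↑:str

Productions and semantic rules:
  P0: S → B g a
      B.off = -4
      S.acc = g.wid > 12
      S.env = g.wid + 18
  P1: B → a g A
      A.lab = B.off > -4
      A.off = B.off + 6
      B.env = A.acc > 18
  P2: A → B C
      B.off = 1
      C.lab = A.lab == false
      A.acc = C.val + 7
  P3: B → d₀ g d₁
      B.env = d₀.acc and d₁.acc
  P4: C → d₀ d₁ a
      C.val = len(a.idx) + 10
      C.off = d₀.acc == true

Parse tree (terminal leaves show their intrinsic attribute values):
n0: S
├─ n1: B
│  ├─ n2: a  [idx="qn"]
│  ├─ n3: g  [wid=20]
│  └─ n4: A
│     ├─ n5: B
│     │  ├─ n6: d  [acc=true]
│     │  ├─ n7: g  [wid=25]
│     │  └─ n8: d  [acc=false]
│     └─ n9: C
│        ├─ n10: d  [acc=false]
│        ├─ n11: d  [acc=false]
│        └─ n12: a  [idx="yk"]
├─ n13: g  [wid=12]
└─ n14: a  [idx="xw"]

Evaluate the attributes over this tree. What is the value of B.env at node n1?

true

1. n1.off = -4  [-4]
2. n2.idx = "qn"  [terminal]
3. n3.wid = 20  [terminal]
4. n4.lab = false  [B.off > -4]
5. n4.off = 2  [B.off + 6]
6. n5.off = 1  [1]
7. n6.acc = true  [terminal]
8. n7.wid = 25  [terminal]
9. n8.acc = false  [terminal]
10. n5.env = false  [d₀.acc and d₁.acc]
11. n9.lab = true  [A.lab == false]
12. n10.acc = false  [terminal]
13. n11.acc = false  [terminal]
14. n12.idx = "yk"  [terminal]
15. n9.val = 12  [len(a.idx) + 10]
16. n9.off = false  [d₀.acc == true]
17. n4.acc = 19  [C.val + 7]
18. n1.env = true  [A.acc > 18]
19. n13.wid = 12  [terminal]
20. n14.idx = "xw"  [terminal]
21. n0.acc = false  [g.wid > 12]
22. n0.env = 30  [g.wid + 18]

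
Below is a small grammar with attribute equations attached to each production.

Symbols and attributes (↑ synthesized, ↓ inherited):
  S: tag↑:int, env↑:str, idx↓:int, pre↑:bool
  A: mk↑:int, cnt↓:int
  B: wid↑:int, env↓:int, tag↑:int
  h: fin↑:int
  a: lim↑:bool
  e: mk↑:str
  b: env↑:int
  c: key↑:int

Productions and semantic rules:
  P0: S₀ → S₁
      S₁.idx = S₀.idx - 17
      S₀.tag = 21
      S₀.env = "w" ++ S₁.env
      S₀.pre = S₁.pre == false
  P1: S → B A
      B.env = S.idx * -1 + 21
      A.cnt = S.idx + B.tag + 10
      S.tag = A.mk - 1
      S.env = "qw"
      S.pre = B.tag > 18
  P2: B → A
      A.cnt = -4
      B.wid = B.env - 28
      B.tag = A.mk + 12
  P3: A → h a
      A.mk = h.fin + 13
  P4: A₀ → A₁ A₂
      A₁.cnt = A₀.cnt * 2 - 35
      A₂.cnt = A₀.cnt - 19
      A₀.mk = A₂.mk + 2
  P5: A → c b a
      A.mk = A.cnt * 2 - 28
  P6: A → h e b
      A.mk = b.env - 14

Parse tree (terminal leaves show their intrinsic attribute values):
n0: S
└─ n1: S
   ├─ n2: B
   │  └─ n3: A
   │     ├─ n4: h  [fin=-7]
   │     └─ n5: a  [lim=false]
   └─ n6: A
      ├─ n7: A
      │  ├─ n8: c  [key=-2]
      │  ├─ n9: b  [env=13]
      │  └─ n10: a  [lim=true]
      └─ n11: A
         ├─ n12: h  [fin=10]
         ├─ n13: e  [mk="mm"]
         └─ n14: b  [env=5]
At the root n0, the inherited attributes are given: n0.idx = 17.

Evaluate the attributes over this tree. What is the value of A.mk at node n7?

1. n0.idx = 17  [given at root]
2. n1.idx = 0  [S₀.idx - 17]
3. n2.env = 21  [S.idx * -1 + 21]
4. n3.cnt = -4  [-4]
5. n4.fin = -7  [terminal]
6. n5.lim = false  [terminal]
7. n3.mk = 6  [h.fin + 13]
8. n2.wid = -7  [B.env - 28]
9. n2.tag = 18  [A.mk + 12]
10. n6.cnt = 28  [S.idx + B.tag + 10]
11. n7.cnt = 21  [A₀.cnt * 2 - 35]
12. n8.key = -2  [terminal]
13. n9.env = 13  [terminal]
14. n10.lim = true  [terminal]
15. n7.mk = 14  [A.cnt * 2 - 28]
16. n11.cnt = 9  [A₀.cnt - 19]
17. n12.fin = 10  [terminal]
18. n13.mk = "mm"  [terminal]
19. n14.env = 5  [terminal]
20. n11.mk = -9  [b.env - 14]
21. n6.mk = -7  [A₂.mk + 2]
22. n1.tag = -8  [A.mk - 1]
23. n1.env = "qw"  ["qw"]
24. n1.pre = false  [B.tag > 18]
25. n0.tag = 21  [21]
26. n0.env = "wqw"  ["w" ++ S₁.env]
27. n0.pre = true  [S₁.pre == false]

14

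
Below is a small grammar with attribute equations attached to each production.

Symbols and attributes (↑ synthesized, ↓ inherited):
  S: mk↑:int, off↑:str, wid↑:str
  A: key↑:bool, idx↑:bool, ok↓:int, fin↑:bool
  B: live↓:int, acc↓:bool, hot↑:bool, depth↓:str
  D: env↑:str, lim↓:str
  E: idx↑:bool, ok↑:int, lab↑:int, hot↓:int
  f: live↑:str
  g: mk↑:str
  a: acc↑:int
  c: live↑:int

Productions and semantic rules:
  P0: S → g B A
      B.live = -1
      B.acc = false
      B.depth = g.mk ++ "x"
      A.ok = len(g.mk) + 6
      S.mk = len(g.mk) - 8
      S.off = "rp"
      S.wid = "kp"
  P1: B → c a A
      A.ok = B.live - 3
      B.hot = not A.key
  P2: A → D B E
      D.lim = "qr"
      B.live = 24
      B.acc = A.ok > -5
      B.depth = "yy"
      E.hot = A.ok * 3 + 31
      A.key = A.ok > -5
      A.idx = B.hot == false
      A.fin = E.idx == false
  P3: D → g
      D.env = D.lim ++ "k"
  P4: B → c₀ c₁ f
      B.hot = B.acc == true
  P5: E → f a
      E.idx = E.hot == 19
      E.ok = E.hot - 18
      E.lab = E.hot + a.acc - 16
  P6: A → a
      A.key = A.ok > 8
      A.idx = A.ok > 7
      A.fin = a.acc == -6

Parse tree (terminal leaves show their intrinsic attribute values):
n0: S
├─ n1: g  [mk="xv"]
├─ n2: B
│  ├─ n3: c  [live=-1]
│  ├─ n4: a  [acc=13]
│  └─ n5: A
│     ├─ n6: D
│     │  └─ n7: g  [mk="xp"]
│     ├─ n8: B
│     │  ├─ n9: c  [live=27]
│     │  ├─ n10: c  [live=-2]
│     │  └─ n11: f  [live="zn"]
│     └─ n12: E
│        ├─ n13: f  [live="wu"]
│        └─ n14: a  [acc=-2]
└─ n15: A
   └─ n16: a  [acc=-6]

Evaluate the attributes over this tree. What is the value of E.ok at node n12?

1. n1.mk = "xv"  [terminal]
2. n2.live = -1  [-1]
3. n2.acc = false  [false]
4. n2.depth = "xvx"  [g.mk ++ "x"]
5. n3.live = -1  [terminal]
6. n4.acc = 13  [terminal]
7. n5.ok = -4  [B.live - 3]
8. n6.lim = "qr"  ["qr"]
9. n7.mk = "xp"  [terminal]
10. n6.env = "qrk"  [D.lim ++ "k"]
11. n8.live = 24  [24]
12. n8.acc = true  [A.ok > -5]
13. n8.depth = "yy"  ["yy"]
14. n9.live = 27  [terminal]
15. n10.live = -2  [terminal]
16. n11.live = "zn"  [terminal]
17. n8.hot = true  [B.acc == true]
18. n12.hot = 19  [A.ok * 3 + 31]
19. n13.live = "wu"  [terminal]
20. n14.acc = -2  [terminal]
21. n12.idx = true  [E.hot == 19]
22. n12.ok = 1  [E.hot - 18]
23. n12.lab = 1  [E.hot + a.acc - 16]
24. n5.key = true  [A.ok > -5]
25. n5.idx = false  [B.hot == false]
26. n5.fin = false  [E.idx == false]
27. n2.hot = false  [not A.key]
28. n15.ok = 8  [len(g.mk) + 6]
29. n16.acc = -6  [terminal]
30. n15.key = false  [A.ok > 8]
31. n15.idx = true  [A.ok > 7]
32. n15.fin = true  [a.acc == -6]
33. n0.mk = -6  [len(g.mk) - 8]
34. n0.off = "rp"  ["rp"]
35. n0.wid = "kp"  ["kp"]

1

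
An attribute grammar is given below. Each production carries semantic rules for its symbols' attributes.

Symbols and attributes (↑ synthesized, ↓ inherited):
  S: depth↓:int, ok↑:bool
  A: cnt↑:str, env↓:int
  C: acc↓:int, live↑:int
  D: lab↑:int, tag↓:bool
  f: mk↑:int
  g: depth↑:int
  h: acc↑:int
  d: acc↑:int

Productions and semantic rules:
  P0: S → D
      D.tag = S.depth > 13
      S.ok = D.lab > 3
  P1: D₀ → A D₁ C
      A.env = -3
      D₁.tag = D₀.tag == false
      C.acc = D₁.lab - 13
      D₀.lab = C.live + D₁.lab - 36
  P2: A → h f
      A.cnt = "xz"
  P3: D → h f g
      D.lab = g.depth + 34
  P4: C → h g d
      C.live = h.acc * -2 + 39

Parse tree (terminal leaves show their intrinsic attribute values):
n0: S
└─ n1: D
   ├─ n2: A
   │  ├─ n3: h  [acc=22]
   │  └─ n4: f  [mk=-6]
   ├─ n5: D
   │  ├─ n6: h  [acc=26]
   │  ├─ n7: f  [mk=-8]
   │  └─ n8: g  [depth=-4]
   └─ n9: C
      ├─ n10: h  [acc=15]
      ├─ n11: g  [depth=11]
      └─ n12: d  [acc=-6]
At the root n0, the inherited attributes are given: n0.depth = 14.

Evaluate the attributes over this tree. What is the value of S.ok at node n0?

false

1. n0.depth = 14  [given at root]
2. n1.tag = true  [S.depth > 13]
3. n2.env = -3  [-3]
4. n3.acc = 22  [terminal]
5. n4.mk = -6  [terminal]
6. n2.cnt = "xz"  ["xz"]
7. n5.tag = false  [D₀.tag == false]
8. n6.acc = 26  [terminal]
9. n7.mk = -8  [terminal]
10. n8.depth = -4  [terminal]
11. n5.lab = 30  [g.depth + 34]
12. n9.acc = 17  [D₁.lab - 13]
13. n10.acc = 15  [terminal]
14. n11.depth = 11  [terminal]
15. n12.acc = -6  [terminal]
16. n9.live = 9  [h.acc * -2 + 39]
17. n1.lab = 3  [C.live + D₁.lab - 36]
18. n0.ok = false  [D.lab > 3]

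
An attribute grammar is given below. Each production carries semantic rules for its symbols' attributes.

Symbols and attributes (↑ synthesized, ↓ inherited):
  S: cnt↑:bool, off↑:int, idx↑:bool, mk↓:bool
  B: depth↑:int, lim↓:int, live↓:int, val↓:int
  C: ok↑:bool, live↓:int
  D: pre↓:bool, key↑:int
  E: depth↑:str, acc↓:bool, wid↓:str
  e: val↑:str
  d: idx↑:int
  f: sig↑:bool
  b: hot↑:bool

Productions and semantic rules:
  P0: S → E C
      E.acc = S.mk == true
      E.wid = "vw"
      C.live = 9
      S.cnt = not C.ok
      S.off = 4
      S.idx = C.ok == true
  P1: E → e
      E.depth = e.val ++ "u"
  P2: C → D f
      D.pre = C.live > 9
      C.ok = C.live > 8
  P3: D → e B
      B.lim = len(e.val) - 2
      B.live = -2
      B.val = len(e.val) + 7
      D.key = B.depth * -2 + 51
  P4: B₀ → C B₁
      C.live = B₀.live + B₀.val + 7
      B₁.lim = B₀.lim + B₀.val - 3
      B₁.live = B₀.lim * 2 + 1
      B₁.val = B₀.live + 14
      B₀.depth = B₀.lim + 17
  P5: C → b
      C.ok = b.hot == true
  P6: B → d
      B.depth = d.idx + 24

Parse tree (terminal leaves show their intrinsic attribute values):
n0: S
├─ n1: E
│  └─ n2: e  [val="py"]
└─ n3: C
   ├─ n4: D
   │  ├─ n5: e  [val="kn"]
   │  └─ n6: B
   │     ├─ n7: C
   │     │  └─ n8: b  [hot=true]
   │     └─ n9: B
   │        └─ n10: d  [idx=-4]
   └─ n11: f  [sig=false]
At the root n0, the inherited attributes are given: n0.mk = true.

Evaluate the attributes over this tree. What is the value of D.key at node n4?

1. n0.mk = true  [given at root]
2. n1.acc = true  [S.mk == true]
3. n1.wid = "vw"  ["vw"]
4. n2.val = "py"  [terminal]
5. n1.depth = "pyu"  [e.val ++ "u"]
6. n3.live = 9  [9]
7. n4.pre = false  [C.live > 9]
8. n5.val = "kn"  [terminal]
9. n6.lim = 0  [len(e.val) - 2]
10. n6.live = -2  [-2]
11. n6.val = 9  [len(e.val) + 7]
12. n7.live = 14  [B₀.live + B₀.val + 7]
13. n8.hot = true  [terminal]
14. n7.ok = true  [b.hot == true]
15. n9.lim = 6  [B₀.lim + B₀.val - 3]
16. n9.live = 1  [B₀.lim * 2 + 1]
17. n9.val = 12  [B₀.live + 14]
18. n10.idx = -4  [terminal]
19. n9.depth = 20  [d.idx + 24]
20. n6.depth = 17  [B₀.lim + 17]
21. n4.key = 17  [B.depth * -2 + 51]
22. n11.sig = false  [terminal]
23. n3.ok = true  [C.live > 8]
24. n0.cnt = false  [not C.ok]
25. n0.off = 4  [4]
26. n0.idx = true  [C.ok == true]

17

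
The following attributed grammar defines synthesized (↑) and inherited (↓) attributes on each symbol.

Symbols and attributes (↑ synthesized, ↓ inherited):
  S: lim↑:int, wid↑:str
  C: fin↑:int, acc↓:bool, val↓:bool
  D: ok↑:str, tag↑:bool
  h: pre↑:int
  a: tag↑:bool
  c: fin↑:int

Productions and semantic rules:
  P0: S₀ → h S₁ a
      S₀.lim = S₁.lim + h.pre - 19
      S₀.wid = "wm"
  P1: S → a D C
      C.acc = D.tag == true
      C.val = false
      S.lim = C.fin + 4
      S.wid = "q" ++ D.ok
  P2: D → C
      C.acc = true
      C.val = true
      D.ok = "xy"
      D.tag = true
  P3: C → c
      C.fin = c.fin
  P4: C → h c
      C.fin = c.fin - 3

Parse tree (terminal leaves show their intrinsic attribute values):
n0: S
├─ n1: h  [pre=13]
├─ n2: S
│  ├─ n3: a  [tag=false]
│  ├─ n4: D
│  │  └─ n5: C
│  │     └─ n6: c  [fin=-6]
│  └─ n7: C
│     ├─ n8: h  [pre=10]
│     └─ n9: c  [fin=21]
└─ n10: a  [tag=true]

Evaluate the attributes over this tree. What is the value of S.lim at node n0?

16

1. n1.pre = 13  [terminal]
2. n3.tag = false  [terminal]
3. n5.acc = true  [true]
4. n5.val = true  [true]
5. n6.fin = -6  [terminal]
6. n5.fin = -6  [c.fin]
7. n4.ok = "xy"  ["xy"]
8. n4.tag = true  [true]
9. n7.acc = true  [D.tag == true]
10. n7.val = false  [false]
11. n8.pre = 10  [terminal]
12. n9.fin = 21  [terminal]
13. n7.fin = 18  [c.fin - 3]
14. n2.lim = 22  [C.fin + 4]
15. n2.wid = "qxy"  ["q" ++ D.ok]
16. n10.tag = true  [terminal]
17. n0.lim = 16  [S₁.lim + h.pre - 19]
18. n0.wid = "wm"  ["wm"]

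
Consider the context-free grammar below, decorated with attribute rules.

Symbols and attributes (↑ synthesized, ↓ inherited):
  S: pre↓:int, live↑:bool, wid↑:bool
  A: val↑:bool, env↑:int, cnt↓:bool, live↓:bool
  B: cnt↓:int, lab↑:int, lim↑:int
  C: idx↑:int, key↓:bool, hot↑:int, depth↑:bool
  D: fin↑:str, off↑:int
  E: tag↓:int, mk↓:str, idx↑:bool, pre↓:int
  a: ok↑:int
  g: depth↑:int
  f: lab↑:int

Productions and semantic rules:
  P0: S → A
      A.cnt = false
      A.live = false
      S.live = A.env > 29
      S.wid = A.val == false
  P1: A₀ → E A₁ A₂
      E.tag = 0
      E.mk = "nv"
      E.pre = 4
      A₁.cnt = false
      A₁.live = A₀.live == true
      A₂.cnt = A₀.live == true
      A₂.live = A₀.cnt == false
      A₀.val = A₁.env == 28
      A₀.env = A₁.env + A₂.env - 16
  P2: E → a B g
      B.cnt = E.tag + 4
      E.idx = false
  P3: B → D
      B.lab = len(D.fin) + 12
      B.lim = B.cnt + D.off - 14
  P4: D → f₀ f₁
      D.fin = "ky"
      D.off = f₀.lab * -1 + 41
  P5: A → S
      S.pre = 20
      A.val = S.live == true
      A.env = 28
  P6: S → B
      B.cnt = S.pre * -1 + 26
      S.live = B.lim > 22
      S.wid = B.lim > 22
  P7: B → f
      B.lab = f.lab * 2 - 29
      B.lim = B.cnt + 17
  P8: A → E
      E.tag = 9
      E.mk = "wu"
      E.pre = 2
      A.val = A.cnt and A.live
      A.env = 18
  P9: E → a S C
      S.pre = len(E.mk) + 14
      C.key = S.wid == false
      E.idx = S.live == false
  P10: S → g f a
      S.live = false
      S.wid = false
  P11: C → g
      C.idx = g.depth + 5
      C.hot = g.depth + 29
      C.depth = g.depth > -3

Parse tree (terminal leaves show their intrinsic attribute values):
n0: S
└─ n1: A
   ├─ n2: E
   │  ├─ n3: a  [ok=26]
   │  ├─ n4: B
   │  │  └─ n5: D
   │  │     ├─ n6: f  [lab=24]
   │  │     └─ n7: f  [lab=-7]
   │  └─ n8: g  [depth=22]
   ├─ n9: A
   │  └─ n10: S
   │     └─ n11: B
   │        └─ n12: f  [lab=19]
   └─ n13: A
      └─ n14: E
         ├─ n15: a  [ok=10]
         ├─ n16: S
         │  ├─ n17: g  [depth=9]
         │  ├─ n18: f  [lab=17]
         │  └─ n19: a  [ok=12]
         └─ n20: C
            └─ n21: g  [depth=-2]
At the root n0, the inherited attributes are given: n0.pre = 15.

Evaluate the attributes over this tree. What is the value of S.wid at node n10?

true

1. n0.pre = 15  [given at root]
2. n1.cnt = false  [false]
3. n1.live = false  [false]
4. n2.tag = 0  [0]
5. n2.mk = "nv"  ["nv"]
6. n2.pre = 4  [4]
7. n3.ok = 26  [terminal]
8. n4.cnt = 4  [E.tag + 4]
9. n6.lab = 24  [terminal]
10. n7.lab = -7  [terminal]
11. n5.fin = "ky"  ["ky"]
12. n5.off = 17  [f₀.lab * -1 + 41]
13. n4.lab = 14  [len(D.fin) + 12]
14. n4.lim = 7  [B.cnt + D.off - 14]
15. n8.depth = 22  [terminal]
16. n2.idx = false  [false]
17. n9.cnt = false  [false]
18. n9.live = false  [A₀.live == true]
19. n10.pre = 20  [20]
20. n11.cnt = 6  [S.pre * -1 + 26]
21. n12.lab = 19  [terminal]
22. n11.lab = 9  [f.lab * 2 - 29]
23. n11.lim = 23  [B.cnt + 17]
24. n10.live = true  [B.lim > 22]
25. n10.wid = true  [B.lim > 22]
26. n9.val = true  [S.live == true]
27. n9.env = 28  [28]
28. n13.cnt = false  [A₀.live == true]
29. n13.live = true  [A₀.cnt == false]
30. n14.tag = 9  [9]
31. n14.mk = "wu"  ["wu"]
32. n14.pre = 2  [2]
33. n15.ok = 10  [terminal]
34. n16.pre = 16  [len(E.mk) + 14]
35. n17.depth = 9  [terminal]
36. n18.lab = 17  [terminal]
37. n19.ok = 12  [terminal]
38. n16.live = false  [false]
39. n16.wid = false  [false]
40. n20.key = true  [S.wid == false]
41. n21.depth = -2  [terminal]
42. n20.idx = 3  [g.depth + 5]
43. n20.hot = 27  [g.depth + 29]
44. n20.depth = true  [g.depth > -3]
45. n14.idx = true  [S.live == false]
46. n13.val = false  [A.cnt and A.live]
47. n13.env = 18  [18]
48. n1.val = true  [A₁.env == 28]
49. n1.env = 30  [A₁.env + A₂.env - 16]
50. n0.live = true  [A.env > 29]
51. n0.wid = false  [A.val == false]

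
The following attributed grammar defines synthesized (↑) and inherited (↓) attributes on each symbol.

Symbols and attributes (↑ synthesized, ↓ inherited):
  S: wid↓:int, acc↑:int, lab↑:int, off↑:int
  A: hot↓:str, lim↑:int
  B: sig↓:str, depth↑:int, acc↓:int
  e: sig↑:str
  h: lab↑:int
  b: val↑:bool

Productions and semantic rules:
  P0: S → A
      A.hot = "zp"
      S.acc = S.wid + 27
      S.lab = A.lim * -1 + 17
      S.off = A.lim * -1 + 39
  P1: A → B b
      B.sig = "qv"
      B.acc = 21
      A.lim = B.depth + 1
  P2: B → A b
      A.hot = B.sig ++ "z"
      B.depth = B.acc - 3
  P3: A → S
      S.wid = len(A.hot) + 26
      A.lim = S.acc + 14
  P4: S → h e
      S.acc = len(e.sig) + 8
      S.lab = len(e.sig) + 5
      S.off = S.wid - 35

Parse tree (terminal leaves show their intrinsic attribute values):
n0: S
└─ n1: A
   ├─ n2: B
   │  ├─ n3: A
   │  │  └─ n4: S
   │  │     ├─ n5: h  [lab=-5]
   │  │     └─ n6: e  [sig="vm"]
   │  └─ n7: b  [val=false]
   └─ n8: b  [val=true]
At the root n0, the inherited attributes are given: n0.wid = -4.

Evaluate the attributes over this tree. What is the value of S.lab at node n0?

1. n0.wid = -4  [given at root]
2. n1.hot = "zp"  ["zp"]
3. n2.sig = "qv"  ["qv"]
4. n2.acc = 21  [21]
5. n3.hot = "qvz"  [B.sig ++ "z"]
6. n4.wid = 29  [len(A.hot) + 26]
7. n5.lab = -5  [terminal]
8. n6.sig = "vm"  [terminal]
9. n4.acc = 10  [len(e.sig) + 8]
10. n4.lab = 7  [len(e.sig) + 5]
11. n4.off = -6  [S.wid - 35]
12. n3.lim = 24  [S.acc + 14]
13. n7.val = false  [terminal]
14. n2.depth = 18  [B.acc - 3]
15. n8.val = true  [terminal]
16. n1.lim = 19  [B.depth + 1]
17. n0.acc = 23  [S.wid + 27]
18. n0.lab = -2  [A.lim * -1 + 17]
19. n0.off = 20  [A.lim * -1 + 39]

-2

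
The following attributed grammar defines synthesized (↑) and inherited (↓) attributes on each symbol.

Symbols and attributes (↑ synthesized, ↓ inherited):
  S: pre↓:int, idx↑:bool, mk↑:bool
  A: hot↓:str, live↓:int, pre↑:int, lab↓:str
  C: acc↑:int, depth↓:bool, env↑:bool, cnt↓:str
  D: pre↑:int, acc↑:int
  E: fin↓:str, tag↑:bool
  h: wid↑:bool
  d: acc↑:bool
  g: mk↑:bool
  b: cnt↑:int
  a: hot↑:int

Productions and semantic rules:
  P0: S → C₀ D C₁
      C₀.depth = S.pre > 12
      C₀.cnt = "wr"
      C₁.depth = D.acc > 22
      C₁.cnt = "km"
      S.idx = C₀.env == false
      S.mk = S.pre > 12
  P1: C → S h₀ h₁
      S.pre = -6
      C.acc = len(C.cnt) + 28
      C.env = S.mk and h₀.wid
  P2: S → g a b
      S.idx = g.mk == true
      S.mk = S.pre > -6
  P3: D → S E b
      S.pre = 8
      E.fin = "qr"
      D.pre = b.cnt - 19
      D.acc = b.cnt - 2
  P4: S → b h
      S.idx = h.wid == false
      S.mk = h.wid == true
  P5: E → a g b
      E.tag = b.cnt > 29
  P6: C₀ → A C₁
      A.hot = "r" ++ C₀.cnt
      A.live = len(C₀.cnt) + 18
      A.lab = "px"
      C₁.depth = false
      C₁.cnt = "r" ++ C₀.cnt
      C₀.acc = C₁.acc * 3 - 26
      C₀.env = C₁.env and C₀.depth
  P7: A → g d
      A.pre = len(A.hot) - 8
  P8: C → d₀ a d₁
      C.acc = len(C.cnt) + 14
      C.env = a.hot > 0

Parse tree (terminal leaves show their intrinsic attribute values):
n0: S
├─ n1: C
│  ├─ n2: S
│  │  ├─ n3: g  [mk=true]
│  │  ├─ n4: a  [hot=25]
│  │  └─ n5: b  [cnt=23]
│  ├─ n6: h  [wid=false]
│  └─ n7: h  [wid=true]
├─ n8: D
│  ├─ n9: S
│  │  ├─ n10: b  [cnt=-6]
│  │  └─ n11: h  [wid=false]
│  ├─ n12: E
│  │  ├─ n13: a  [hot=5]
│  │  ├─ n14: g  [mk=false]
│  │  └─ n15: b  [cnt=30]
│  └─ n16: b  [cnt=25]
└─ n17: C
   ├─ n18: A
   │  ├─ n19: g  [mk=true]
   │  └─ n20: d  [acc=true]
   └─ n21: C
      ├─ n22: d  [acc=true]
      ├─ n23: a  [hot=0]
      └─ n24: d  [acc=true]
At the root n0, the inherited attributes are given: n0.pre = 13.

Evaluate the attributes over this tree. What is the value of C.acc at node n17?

25

1. n0.pre = 13  [given at root]
2. n1.depth = true  [S.pre > 12]
3. n1.cnt = "wr"  ["wr"]
4. n2.pre = -6  [-6]
5. n3.mk = true  [terminal]
6. n4.hot = 25  [terminal]
7. n5.cnt = 23  [terminal]
8. n2.idx = true  [g.mk == true]
9. n2.mk = false  [S.pre > -6]
10. n6.wid = false  [terminal]
11. n7.wid = true  [terminal]
12. n1.acc = 30  [len(C.cnt) + 28]
13. n1.env = false  [S.mk and h₀.wid]
14. n9.pre = 8  [8]
15. n10.cnt = -6  [terminal]
16. n11.wid = false  [terminal]
17. n9.idx = true  [h.wid == false]
18. n9.mk = false  [h.wid == true]
19. n12.fin = "qr"  ["qr"]
20. n13.hot = 5  [terminal]
21. n14.mk = false  [terminal]
22. n15.cnt = 30  [terminal]
23. n12.tag = true  [b.cnt > 29]
24. n16.cnt = 25  [terminal]
25. n8.pre = 6  [b.cnt - 19]
26. n8.acc = 23  [b.cnt - 2]
27. n17.depth = true  [D.acc > 22]
28. n17.cnt = "km"  ["km"]
29. n18.hot = "rkm"  ["r" ++ C₀.cnt]
30. n18.live = 20  [len(C₀.cnt) + 18]
31. n18.lab = "px"  ["px"]
32. n19.mk = true  [terminal]
33. n20.acc = true  [terminal]
34. n18.pre = -5  [len(A.hot) - 8]
35. n21.depth = false  [false]
36. n21.cnt = "rkm"  ["r" ++ C₀.cnt]
37. n22.acc = true  [terminal]
38. n23.hot = 0  [terminal]
39. n24.acc = true  [terminal]
40. n21.acc = 17  [len(C.cnt) + 14]
41. n21.env = false  [a.hot > 0]
42. n17.acc = 25  [C₁.acc * 3 - 26]
43. n17.env = false  [C₁.env and C₀.depth]
44. n0.idx = true  [C₀.env == false]
45. n0.mk = true  [S.pre > 12]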